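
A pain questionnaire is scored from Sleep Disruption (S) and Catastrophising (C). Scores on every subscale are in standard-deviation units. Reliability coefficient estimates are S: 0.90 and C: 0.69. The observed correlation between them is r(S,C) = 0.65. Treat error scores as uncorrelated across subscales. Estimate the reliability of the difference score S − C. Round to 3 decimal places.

0.414

Var(S−C) = 1 + 1 − 2·0.65 = 2 − 1.3 = 0.7.
Under uncorrelated errors the observed covariances equal the true-score covariances, so only the own-variance terms attenuate.
True-score variance = [0.90 + 0.69] − 1.3 = 1.59 − 1.3 = 0.29.
Reliability = 0.29 / 0.7 = 0.414.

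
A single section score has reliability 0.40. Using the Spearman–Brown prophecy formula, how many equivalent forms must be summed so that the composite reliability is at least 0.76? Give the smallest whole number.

5

k ≥ ρ*(1−ρ₁)/(ρ₁(1−ρ*)) = 0.76·0.60 / (0.40·0.24) = 4.750.
Smallest integer k = 5.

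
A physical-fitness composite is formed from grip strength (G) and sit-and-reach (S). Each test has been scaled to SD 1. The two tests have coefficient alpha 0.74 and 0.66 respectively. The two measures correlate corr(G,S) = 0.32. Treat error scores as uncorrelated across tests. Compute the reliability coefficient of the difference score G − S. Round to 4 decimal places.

Var(G−S) = 1 + 1 − 2·0.32 = 2 − 0.64 = 1.36.
Because errors are independent across components, Cov(Tᵢ,Tⱼ) = Cov(Xᵢ,Xⱼ); the off-diagonal part of the true-score variance is the same as above.
True-score variance = [0.74 + 0.66] − 0.64 = 1.4 − 0.64 = 0.76.
Reliability = 0.76 / 1.36 = 0.5588.

0.5588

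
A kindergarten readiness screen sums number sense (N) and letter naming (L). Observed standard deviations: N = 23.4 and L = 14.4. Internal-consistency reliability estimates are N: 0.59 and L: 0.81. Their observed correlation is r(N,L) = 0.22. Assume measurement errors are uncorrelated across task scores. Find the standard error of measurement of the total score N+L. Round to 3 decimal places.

16.245

Var(total) = 754.92 + 148.262 = 903.182.
True-score variance = 491.022 + 148.262 = 639.284, so reliability = 0.7078.
Error variance = 903.182 − 639.284 = 263.898; SEM = √263.898 = 16.245.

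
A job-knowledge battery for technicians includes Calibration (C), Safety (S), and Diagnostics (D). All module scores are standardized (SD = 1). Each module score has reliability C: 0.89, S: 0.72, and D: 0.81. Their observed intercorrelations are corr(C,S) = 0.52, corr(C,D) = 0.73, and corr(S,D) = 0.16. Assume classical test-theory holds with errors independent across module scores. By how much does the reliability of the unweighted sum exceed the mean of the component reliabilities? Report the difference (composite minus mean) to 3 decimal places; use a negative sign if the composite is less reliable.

Var(sum) = 3 + 2.82 = 5.82; true-score variance = 2.42 + 2.82 = 5.24; composite reliability = 0.9003.
Mean component reliability = 0.8067.
Difference = 0.9003 − 0.8067 = 0.094.

0.094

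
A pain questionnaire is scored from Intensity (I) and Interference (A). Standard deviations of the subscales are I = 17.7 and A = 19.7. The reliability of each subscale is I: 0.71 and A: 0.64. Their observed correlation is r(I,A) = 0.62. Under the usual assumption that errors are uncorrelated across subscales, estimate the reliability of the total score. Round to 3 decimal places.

0.797

Var(I+A) = 17.7² + 19.7² + 2·[17.7·19.7·0.62] = 701.38 + 432.376 = 1133.76.
Under uncorrelated errors the observed covariances equal the true-score covariances, so only the own-variance terms attenuate.
True-score variance = [17.7²·0.71 + 19.7²·0.64] + 432.376 = 470.813 + 432.376 = 903.189.
Reliability = 903.189 / 1133.76 = 0.797.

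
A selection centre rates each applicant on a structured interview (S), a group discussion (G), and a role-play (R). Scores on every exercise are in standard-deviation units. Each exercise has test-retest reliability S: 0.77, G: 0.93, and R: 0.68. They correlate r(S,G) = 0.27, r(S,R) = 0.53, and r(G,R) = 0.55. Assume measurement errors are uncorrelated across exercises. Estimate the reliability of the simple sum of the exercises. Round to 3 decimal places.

0.891

Var(S+G+R) = 3 + 2·[0.27 + 0.53 + 0.55] = 3 + 2.7 = 5.7.
Under uncorrelated errors the observed covariances equal the true-score covariances, so only the own-variance terms attenuate.
True-score variance = [0.77 + 0.93 + 0.68] + 2.7 = 2.38 + 2.7 = 5.08.
Reliability = 5.08 / 5.7 = 0.891.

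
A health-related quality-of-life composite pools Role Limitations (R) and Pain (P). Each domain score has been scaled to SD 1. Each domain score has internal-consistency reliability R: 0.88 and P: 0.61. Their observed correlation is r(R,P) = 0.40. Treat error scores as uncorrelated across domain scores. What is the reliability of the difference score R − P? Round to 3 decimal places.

0.575

Var(R−P) = 1 + 1 − 2·0.40 = 2 − 0.8 = 1.2.
With uncorrelated errors the cross-covariances are all true-score covariance, so they carry over unchanged; only the diagonal terms shrink to ρᵢσᵢ².
True-score variance = [0.88 + 0.61] − 0.8 = 1.49 − 0.8 = 0.69.
Reliability = 0.69 / 1.2 = 0.575.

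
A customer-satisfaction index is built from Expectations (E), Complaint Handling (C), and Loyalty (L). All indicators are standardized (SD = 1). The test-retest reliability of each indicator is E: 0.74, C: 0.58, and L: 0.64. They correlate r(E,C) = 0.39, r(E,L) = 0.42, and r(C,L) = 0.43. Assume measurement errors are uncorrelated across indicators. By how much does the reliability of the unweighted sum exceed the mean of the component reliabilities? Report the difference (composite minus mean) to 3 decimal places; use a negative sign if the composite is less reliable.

0.157

Var(sum) = 3 + 2.48 = 5.48; true-score variance = 1.96 + 2.48 = 4.44; composite reliability = 0.8102.
Mean component reliability = 0.6533.
Difference = 0.8102 − 0.6533 = 0.157.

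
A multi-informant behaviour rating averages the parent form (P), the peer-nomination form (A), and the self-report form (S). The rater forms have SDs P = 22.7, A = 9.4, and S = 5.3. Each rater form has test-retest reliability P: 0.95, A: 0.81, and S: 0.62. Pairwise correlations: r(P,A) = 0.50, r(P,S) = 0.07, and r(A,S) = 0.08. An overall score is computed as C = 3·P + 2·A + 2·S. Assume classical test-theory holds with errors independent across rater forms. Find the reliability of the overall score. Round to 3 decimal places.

Var(C) = 3²·22.7² + 2²·9.4² + 2²·5.3² + 2·[6·22.7·9.4·0.50 + 6·22.7·5.3·0.07 + 4·9.4·5.3·0.08] = 5103.41 + 1413.23 = 6516.64.
Because errors are independent across components, Cov(Tᵢ,Tⱼ) = Cov(Xᵢ,Xⱼ); the off-diagonal part of the true-score variance is the same as above.
True-score variance = [3²·22.7²·0.95 + 2²·9.4²·0.81 + 2²·5.3²·0.62] + 1413.23 = 4761.68 + 1413.23 = 6174.9.
Reliability = 6174.9 / 6516.64 = 0.948.

0.948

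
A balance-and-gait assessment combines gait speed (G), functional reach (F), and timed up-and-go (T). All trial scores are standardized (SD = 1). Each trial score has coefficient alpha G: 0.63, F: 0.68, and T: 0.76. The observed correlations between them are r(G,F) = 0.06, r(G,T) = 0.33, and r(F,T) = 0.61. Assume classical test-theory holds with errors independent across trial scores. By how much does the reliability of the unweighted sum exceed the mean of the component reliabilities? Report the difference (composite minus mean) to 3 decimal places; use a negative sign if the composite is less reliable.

0.124

Var(sum) = 3 + 2 = 5; true-score variance = 2.07 + 2 = 4.07; composite reliability = 0.8140.
Mean component reliability = 0.6900.
Difference = 0.8140 − 0.6900 = 0.124.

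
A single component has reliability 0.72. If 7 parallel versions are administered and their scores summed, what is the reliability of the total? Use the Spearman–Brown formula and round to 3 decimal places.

ρ_k = kρ / (1 + (k−1)ρ) = 7·0.72 / (1 + 6·0.72) = 5.040 / 5.320 = 0.947.

0.947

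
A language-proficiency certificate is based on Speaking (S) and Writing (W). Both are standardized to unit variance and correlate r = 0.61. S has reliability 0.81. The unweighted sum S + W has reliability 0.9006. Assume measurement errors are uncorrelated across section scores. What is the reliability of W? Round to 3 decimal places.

Var(S+W) = 2 + 2·0.61 = 3.220.
True-score variance = ρ_S + ρ_W + 2·0.61, so 0.9006 = (0.81 + ρ_W + 1.22) / 3.220.
ρ_W = 0.9006·3.220 − 0.81 − 1.22 = 0.870.

0.870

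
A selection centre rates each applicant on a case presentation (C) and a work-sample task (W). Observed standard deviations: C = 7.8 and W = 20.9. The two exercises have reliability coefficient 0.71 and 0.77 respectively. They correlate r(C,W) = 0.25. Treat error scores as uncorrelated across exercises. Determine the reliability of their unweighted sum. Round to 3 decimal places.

0.796

Var(C+W) = 7.8² + 20.9² + 2·[7.8·20.9·0.25] = 497.65 + 81.51 = 579.16.
With uncorrelated errors the cross-covariances are all true-score covariance, so they carry over unchanged; only the diagonal terms shrink to ρᵢσᵢ².
True-score variance = [7.8²·0.71 + 20.9²·0.77] + 81.51 = 379.54 + 81.51 = 461.05.
Reliability = 461.05 / 579.16 = 0.796.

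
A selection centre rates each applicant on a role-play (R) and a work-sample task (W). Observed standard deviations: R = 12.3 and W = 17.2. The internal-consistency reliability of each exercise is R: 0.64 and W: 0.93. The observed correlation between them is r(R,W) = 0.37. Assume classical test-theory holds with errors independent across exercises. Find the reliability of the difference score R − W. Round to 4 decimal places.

0.7413

Var(R−W) = 12.3² + 17.2² − 2·12.3·17.2·0.37 = 447.13 − 156.554 = 290.576.
Under uncorrelated errors the observed covariances equal the true-score covariances, so only the own-variance terms attenuate.
True-score variance = [12.3²·0.64 + 17.2²·0.93] − 156.554 = 371.957 − 156.554 = 215.402.
Reliability = 215.402 / 290.576 = 0.7413.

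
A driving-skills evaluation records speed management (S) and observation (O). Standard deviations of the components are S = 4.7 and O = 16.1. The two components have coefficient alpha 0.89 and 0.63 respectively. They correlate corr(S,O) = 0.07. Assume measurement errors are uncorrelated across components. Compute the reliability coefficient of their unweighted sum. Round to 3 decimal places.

Var(S+O) = 4.7² + 16.1² + 2·[4.7·16.1·0.07] = 281.3 + 10.5938 = 291.894.
With uncorrelated errors the cross-covariances are all true-score covariance, so they carry over unchanged; only the diagonal terms shrink to ρᵢσᵢ².
True-score variance = [4.7²·0.89 + 16.1²·0.63] + 10.5938 = 182.962 + 10.5938 = 193.556.
Reliability = 193.556 / 291.894 = 0.663.

0.663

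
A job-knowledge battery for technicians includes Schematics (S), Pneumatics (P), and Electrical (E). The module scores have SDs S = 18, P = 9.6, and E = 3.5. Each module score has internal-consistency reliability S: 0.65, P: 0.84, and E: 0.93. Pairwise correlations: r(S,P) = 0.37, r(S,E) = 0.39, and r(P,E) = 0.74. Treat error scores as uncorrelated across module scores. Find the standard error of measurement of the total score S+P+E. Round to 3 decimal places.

Var(total) = 428.41 + 226.74 = 655.15.
True-score variance = 299.407 + 226.74 = 526.147, so reliability = 0.8031.
Error variance = 655.15 − 526.147 = 129.003; SEM = √129.003 = 11.358.

11.358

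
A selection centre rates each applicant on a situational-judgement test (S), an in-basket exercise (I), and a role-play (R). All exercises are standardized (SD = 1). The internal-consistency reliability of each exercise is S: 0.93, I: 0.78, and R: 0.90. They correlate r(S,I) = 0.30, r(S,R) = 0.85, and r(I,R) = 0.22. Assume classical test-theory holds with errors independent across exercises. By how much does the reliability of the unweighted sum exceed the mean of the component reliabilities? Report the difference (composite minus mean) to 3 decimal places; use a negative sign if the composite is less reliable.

0.062

Var(sum) = 3 + 2.74 = 5.74; true-score variance = 2.61 + 2.74 = 5.35; composite reliability = 0.9321.
Mean component reliability = 0.8700.
Difference = 0.9321 − 0.8700 = 0.062.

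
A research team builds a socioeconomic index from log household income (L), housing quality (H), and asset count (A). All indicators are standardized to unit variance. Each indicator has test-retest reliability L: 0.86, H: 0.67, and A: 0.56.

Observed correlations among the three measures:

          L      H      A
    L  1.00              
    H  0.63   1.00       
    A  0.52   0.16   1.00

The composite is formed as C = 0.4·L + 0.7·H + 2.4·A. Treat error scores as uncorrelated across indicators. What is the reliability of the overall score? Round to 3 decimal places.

0.672

Var(C) = 0.4² + 0.7² + 2.4² + 2·[0.28·0.63 + 0.96·0.52 + 1.68·0.16] = 6.41 + 1.8888 = 8.2988.
With uncorrelated errors the cross-covariances are all true-score covariance, so they carry over unchanged; only the diagonal terms shrink to ρᵢσᵢ².
True-score variance = [0.4²·0.86 + 0.7²·0.67 + 2.4²·0.56] + 1.8888 = 3.6915 + 1.8888 = 5.5803.
Reliability = 5.5803 / 8.2988 = 0.672.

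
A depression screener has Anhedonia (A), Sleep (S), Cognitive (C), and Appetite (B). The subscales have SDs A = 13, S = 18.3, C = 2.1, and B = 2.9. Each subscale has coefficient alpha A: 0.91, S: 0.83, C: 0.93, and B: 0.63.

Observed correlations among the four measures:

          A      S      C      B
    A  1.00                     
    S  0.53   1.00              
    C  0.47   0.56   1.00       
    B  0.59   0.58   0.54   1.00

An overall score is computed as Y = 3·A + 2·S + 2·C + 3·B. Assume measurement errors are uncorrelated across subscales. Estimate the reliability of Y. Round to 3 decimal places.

Var(Y) = 3²·13² + 2²·18.3² + 2²·2.1² + 3²·2.9² + 2·[6·13·18.3·0.53 + 6·13·2.1·0.47 + 9·13·2.9·0.59 + 4·18.3·2.1·0.56 + 6·18.3·2.9·0.58 + 6·2.1·2.9·0.54] = 2953.89 + 2648.39 = 5602.28.
Under uncorrelated errors the observed covariances equal the true-score covariances, so only the own-variance terms attenuate.
True-score variance = [3²·13²·0.91 + 2²·18.3²·0.83 + 2²·2.1²·0.93 + 3²·2.9²·0.63] + 2648.39 = 2560.03 + 2648.39 = 5208.42.
Reliability = 5208.42 / 5602.28 = 0.930.

0.930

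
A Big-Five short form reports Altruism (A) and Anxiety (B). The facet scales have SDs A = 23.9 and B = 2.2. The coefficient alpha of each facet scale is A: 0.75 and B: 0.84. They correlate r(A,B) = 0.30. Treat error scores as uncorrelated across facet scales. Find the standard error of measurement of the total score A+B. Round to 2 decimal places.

11.98

Var(total) = 576.05 + 31.548 = 607.598.
True-score variance = 432.473 + 31.548 = 464.021, so reliability = 0.7637.
Error variance = 607.598 − 464.021 = 143.577; SEM = √143.577 = 11.98.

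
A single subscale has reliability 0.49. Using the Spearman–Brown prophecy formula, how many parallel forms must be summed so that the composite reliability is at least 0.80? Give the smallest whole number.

k ≥ ρ*(1−ρ₁)/(ρ₁(1−ρ*)) = 0.80·0.51 / (0.49·0.20) = 4.163.
Smallest integer k = 5.

5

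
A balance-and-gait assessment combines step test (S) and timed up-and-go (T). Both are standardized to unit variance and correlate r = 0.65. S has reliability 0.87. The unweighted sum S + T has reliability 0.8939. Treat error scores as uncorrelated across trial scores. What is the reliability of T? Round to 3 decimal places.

0.780

Var(S+T) = 2 + 2·0.65 = 3.300.
True-score variance = ρ_S + ρ_T + 2·0.65, so 0.8939 = (0.87 + ρ_T + 1.30) / 3.300.
ρ_T = 0.8939·3.300 − 0.87 − 1.30 = 0.780.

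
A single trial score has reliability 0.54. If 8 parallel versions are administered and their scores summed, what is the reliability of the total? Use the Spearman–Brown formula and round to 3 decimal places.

ρ_k = kρ / (1 + (k−1)ρ) = 8·0.54 / (1 + 7·0.54) = 4.320 / 4.780 = 0.904.

0.904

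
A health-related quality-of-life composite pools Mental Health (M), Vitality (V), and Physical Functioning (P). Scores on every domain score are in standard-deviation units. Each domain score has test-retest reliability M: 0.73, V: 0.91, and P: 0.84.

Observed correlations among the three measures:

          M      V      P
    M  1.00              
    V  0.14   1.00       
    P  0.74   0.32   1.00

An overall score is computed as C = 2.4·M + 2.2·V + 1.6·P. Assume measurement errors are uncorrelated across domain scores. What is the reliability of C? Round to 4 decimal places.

0.8937

Var(C) = 2.4² + 2.2² + 1.6² + 2·[5.28·0.14 + 3.84·0.74 + 3.52·0.32] = 13.16 + 9.4144 = 22.5744.
Because errors are independent across components, Cov(Tᵢ,Tⱼ) = Cov(Xᵢ,Xⱼ); the off-diagonal part of the true-score variance is the same as above.
True-score variance = [2.4²·0.73 + 2.2²·0.91 + 1.6²·0.84] + 9.4144 = 10.7596 + 9.4144 = 20.174.
Reliability = 20.174 / 22.5744 = 0.8937.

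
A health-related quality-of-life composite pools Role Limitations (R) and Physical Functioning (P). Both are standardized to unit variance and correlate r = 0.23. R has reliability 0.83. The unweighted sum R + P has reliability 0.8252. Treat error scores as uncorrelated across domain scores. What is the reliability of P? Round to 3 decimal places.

Var(R+P) = 2 + 2·0.23 = 2.460.
True-score variance = ρ_R + ρ_P + 2·0.23, so 0.8252 = (0.83 + ρ_P + 0.46) / 2.460.
ρ_P = 0.8252·2.460 − 0.83 − 0.46 = 0.740.

0.740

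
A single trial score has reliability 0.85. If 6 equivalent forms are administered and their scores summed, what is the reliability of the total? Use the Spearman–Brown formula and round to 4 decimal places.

0.9714

ρ_k = kρ / (1 + (k−1)ρ) = 6·0.85 / (1 + 5·0.85) = 5.100 / 5.250 = 0.9714.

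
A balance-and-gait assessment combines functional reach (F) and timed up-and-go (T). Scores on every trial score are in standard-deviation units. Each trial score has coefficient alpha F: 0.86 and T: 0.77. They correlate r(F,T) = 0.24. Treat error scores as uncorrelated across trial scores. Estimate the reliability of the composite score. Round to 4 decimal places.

Var(F+T) = 2 + 2·[0.24] = 2 + 0.48 = 2.48.
Because errors are independent across components, Cov(Tᵢ,Tⱼ) = Cov(Xᵢ,Xⱼ); the off-diagonal part of the true-score variance is the same as above.
True-score variance = [0.86 + 0.77] + 0.48 = 1.63 + 0.48 = 2.11.
Reliability = 2.11 / 2.48 = 0.8508.

0.8508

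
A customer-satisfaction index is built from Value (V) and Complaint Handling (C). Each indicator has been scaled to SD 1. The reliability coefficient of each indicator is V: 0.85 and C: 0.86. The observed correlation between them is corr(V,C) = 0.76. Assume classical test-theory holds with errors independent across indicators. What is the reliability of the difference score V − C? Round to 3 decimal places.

0.396

Var(V−C) = 1 + 1 − 2·0.76 = 2 − 1.52 = 0.48.
Under uncorrelated errors the observed covariances equal the true-score covariances, so only the own-variance terms attenuate.
True-score variance = [0.85 + 0.86] − 1.52 = 1.71 − 1.52 = 0.19.
Reliability = 0.19 / 0.48 = 0.396.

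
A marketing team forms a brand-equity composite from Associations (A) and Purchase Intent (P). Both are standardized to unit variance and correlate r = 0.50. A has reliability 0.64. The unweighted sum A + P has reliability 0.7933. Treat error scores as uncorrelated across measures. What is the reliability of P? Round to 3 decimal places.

0.740

Var(A+P) = 2 + 2·0.50 = 3.000.
True-score variance = ρ_A + ρ_P + 2·0.50, so 0.7933 = (0.64 + ρ_P + 1.00) / 3.000.
ρ_P = 0.7933·3.000 − 0.64 − 1.00 = 0.740.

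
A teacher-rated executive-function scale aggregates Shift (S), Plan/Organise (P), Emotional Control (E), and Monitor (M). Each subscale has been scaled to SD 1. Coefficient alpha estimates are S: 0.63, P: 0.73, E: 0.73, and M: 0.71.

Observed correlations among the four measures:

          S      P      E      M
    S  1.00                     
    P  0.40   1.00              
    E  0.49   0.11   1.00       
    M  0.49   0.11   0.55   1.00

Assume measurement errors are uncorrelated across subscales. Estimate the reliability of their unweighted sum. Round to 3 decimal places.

Var(S+P+E+M) = 4 + 2·[0.40 + 0.49 + 0.49 + 0.11 + 0.11 + 0.55] = 4 + 4.3 = 8.3.
Because errors are independent across components, Cov(Tᵢ,Tⱼ) = Cov(Xᵢ,Xⱼ); the off-diagonal part of the true-score variance is the same as above.
True-score variance = [0.63 + 0.73 + 0.73 + 0.71] + 4.3 = 2.8 + 4.3 = 7.1.
Reliability = 7.1 / 8.3 = 0.855.

0.855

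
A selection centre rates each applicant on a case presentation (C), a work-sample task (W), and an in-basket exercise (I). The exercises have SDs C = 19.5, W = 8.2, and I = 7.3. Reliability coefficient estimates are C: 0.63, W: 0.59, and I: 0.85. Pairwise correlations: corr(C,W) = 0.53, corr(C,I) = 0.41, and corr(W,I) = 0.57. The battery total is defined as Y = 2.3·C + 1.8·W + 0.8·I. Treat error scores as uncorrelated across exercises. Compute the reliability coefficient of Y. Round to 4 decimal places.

0.7442

Var(Y) = 2.3²·19.5² + 1.8²·8.2² + 0.8²·7.3² + 2·[4.14·19.5·8.2·0.53 + 1.84·19.5·7.3·0.41 + 1.44·8.2·7.3·0.57] = 2263.49 + 1014.75 = 3278.23.
Because errors are independent across components, Cov(Tᵢ,Tⱼ) = Cov(Xᵢ,Xⱼ); the off-diagonal part of the true-score variance is the same as above.
True-score variance = [2.3²·19.5²·0.63 + 1.8²·8.2²·0.59 + 0.8²·7.3²·0.85] + 1014.75 = 1424.78 + 1014.75 = 2439.53.
Reliability = 2439.53 / 3278.23 = 0.7442.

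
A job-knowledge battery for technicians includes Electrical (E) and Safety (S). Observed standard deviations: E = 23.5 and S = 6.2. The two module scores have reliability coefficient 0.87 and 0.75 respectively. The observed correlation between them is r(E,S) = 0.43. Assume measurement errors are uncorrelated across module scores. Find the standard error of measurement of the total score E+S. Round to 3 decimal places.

9.022

Var(total) = 590.69 + 125.302 = 715.992.
True-score variance = 509.287 + 125.302 = 634.589, so reliability = 0.8863.
Error variance = 715.992 − 634.589 = 81.4025; SEM = √81.4025 = 9.022.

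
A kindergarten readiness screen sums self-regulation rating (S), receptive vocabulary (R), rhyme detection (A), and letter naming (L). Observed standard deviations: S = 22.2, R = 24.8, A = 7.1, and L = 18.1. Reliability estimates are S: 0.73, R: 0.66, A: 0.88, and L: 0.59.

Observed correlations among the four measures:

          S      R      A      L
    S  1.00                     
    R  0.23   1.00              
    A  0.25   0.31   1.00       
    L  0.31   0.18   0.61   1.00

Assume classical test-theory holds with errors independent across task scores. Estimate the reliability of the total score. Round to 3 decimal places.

0.807

Var(S+R+A+L) = 22.2² + 24.8² + 7.1² + 18.1² + 2·[22.2·24.8·0.23 + 22.2·7.1·0.25 + 22.2·18.1·0.31 + 24.8·7.1·0.31 + 24.8·18.1·0.18 + 7.1·18.1·0.61] = 1485.9 + 1008.74 = 2494.64.
Because errors are independent across components, Cov(Tᵢ,Tⱼ) = Cov(Xᵢ,Xⱼ); the off-diagonal part of the true-score variance is the same as above.
True-score variance = [22.2²·0.73 + 24.8²·0.66 + 7.1²·0.88 + 18.1²·0.59] + 1008.74 = 1003.35 + 1008.74 = 2012.09.
Reliability = 2012.09 / 2494.64 = 0.807.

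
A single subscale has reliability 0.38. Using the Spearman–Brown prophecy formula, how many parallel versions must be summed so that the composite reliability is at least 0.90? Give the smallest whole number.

k ≥ ρ*(1−ρ₁)/(ρ₁(1−ρ*)) = 0.90·0.62 / (0.38·0.10) = 14.684.
Smallest integer k = 15.

15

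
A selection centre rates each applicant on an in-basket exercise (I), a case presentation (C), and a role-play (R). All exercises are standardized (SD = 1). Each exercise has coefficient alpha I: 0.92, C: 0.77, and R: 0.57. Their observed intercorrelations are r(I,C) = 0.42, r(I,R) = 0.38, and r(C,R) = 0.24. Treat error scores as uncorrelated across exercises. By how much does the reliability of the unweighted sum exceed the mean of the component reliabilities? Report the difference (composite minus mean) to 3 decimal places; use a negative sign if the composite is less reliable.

Var(sum) = 3 + 2.08 = 5.08; true-score variance = 2.26 + 2.08 = 4.34; composite reliability = 0.8543.
Mean component reliability = 0.7533.
Difference = 0.8543 − 0.7533 = 0.101.

0.101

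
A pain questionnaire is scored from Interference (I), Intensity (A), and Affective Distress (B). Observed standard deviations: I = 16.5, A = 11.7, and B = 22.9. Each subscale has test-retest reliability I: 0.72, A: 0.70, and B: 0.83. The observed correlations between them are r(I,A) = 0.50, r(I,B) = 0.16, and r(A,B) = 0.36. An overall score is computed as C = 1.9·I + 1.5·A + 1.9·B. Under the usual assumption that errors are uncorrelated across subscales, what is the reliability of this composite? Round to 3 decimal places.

Var(C) = 1.9²·16.5² + 1.5²·11.7² + 1.9²·22.9² + 2·[2.85·16.5·11.7·0.50 + 3.61·16.5·22.9·0.16 + 2.85·11.7·22.9·0.36] = 3183.95 + 1536.48 = 4720.42.
Because errors are independent across components, Cov(Tᵢ,Tⱼ) = Cov(Xᵢ,Xⱼ); the off-diagonal part of the true-score variance is the same as above.
True-score variance = [1.9²·16.5²·0.72 + 1.5²·11.7²·0.70 + 1.9²·22.9²·0.83] + 1536.48 = 2494.52 + 1536.48 = 4031.
Reliability = 4031 / 4720.42 = 0.854.

0.854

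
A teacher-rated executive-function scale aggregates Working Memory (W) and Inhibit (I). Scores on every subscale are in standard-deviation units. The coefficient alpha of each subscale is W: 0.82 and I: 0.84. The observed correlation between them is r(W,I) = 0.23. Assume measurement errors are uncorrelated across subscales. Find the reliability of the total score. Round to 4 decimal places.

0.8618

Var(W+I) = 2 + 2·[0.23] = 2 + 0.46 = 2.46.
Because errors are independent across components, Cov(Tᵢ,Tⱼ) = Cov(Xᵢ,Xⱼ); the off-diagonal part of the true-score variance is the same as above.
True-score variance = [0.82 + 0.84] + 0.46 = 1.66 + 0.46 = 2.12.
Reliability = 2.12 / 2.46 = 0.8618.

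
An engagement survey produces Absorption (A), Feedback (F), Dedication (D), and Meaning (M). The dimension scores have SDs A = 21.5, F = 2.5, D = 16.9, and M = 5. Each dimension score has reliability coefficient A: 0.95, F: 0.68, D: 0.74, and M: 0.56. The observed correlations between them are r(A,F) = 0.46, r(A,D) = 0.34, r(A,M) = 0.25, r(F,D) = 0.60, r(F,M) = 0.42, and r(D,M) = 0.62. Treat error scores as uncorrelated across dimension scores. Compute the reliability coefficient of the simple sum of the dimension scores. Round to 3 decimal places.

0.915

Var(A+F+D+M) = 21.5² + 2.5² + 16.9² + 5² + 2·[21.5·2.5·0.46 + 21.5·16.9·0.34 + 21.5·5·0.25 + 2.5·16.9·0.60 + 2.5·5·0.42 + 16.9·5·0.62] = 779.11 + 516.258 = 1295.37.
Under uncorrelated errors the observed covariances equal the true-score covariances, so only the own-variance terms attenuate.
True-score variance = [21.5²·0.95 + 2.5²·0.68 + 16.9²·0.74 + 5²·0.56] + 516.258 = 668.739 + 516.258 = 1185.
Reliability = 1185 / 1295.37 = 0.915.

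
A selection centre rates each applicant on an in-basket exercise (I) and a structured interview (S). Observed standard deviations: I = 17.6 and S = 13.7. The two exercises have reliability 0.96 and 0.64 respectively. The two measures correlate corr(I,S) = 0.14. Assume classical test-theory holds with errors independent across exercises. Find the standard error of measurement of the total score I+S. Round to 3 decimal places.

Var(total) = 497.45 + 67.5136 = 564.964.
True-score variance = 417.491 + 67.5136 = 485.005, so reliability = 0.8585.
Error variance = 564.964 − 485.005 = 79.9588; SEM = √79.9588 = 8.942.

8.942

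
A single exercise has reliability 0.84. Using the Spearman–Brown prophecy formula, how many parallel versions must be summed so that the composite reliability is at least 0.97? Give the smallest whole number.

7

k ≥ ρ*(1−ρ₁)/(ρ₁(1−ρ*)) = 0.97·0.16 / (0.84·0.03) = 6.159.
Smallest integer k = 7.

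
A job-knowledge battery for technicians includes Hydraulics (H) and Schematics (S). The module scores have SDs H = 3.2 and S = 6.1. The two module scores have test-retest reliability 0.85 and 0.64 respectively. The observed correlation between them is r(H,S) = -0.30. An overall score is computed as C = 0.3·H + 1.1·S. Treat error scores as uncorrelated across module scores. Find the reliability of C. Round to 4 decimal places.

Var(C) = 0.3²·3.2² + 1.1²·6.1² + 2·[0.33·3.2·6.1·(-0.30)] = 45.9457 − 3.86496 = 42.0807.
Under uncorrelated errors the observed covariances equal the true-score covariances, so only the own-variance terms attenuate.
True-score variance = [0.3²·3.2²·0.85 + 1.1²·6.1²·0.64] − 3.86496 = 29.5988 − 3.86496 = 25.7338.
Reliability = 25.7338 / 42.0807 = 0.6115.

0.6115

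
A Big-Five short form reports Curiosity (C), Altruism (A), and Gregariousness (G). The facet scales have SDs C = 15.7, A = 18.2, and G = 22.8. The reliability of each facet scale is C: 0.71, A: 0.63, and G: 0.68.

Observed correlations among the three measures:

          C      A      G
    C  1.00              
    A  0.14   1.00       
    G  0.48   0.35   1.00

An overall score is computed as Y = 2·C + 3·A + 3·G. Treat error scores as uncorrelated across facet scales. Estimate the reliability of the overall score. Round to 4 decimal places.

Var(Y) = 2²·15.7² + 3²·18.2² + 3²·22.8² + 2·[6·15.7·18.2·0.14 + 6·15.7·22.8·0.48 + 9·18.2·22.8·0.35] = 8645.68 + 5156.14 = 13801.8.
Under uncorrelated errors the observed covariances equal the true-score covariances, so only the own-variance terms attenuate.
True-score variance = [2²·15.7²·0.71 + 3²·18.2²·0.63 + 3²·22.8²·0.68] + 5156.14 = 5759.58 + 5156.14 = 10915.7.
Reliability = 10915.7 / 13801.8 = 0.7909.

0.7909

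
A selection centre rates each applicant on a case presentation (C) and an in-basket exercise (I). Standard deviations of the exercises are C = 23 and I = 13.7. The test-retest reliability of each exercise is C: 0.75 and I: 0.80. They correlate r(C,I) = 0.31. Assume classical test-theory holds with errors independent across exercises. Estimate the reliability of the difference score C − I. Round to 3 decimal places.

Var(C−I) = 23² + 13.7² − 2·23·13.7·0.31 = 716.69 − 195.362 = 521.328.
With uncorrelated errors the cross-covariances are all true-score covariance, so they carry over unchanged; only the diagonal terms shrink to ρᵢσᵢ².
True-score variance = [23²·0.75 + 13.7²·0.80] − 195.362 = 546.902 − 195.362 = 351.54.
Reliability = 351.54 / 521.328 = 0.674.

0.674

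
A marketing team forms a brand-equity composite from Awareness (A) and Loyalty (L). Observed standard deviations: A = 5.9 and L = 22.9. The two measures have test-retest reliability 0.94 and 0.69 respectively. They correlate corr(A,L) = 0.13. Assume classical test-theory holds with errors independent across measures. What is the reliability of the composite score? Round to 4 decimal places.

0.7230

Var(A+L) = 5.9² + 22.9² + 2·[5.9·22.9·0.13] = 559.22 + 35.1286 = 594.349.
Because errors are independent across components, Cov(Tᵢ,Tⱼ) = Cov(Xᵢ,Xⱼ); the off-diagonal part of the true-score variance is the same as above.
True-score variance = [5.9²·0.94 + 22.9²·0.69] + 35.1286 = 394.564 + 35.1286 = 429.693.
Reliability = 429.693 / 594.349 = 0.7230.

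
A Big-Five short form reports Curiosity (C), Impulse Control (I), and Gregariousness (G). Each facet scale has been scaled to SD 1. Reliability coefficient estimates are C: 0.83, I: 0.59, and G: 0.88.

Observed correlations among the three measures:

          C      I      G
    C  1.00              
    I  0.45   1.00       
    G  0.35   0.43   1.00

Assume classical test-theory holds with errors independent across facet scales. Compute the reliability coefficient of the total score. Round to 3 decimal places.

Var(C+I+G) = 3 + 2·[0.45 + 0.35 + 0.43] = 3 + 2.46 = 5.46.
Because errors are independent across components, Cov(Tᵢ,Tⱼ) = Cov(Xᵢ,Xⱼ); the off-diagonal part of the true-score variance is the same as above.
True-score variance = [0.83 + 0.59 + 0.88] + 2.46 = 2.3 + 2.46 = 4.76.
Reliability = 4.76 / 5.46 = 0.872.

0.872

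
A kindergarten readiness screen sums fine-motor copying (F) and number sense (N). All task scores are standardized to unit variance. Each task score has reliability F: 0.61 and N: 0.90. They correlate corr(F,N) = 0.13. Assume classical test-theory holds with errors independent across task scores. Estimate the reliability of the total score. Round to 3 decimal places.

Var(F+N) = 2 + 2·[0.13] = 2 + 0.26 = 2.26.
Because errors are independent across components, Cov(Tᵢ,Tⱼ) = Cov(Xᵢ,Xⱼ); the off-diagonal part of the true-score variance is the same as above.
True-score variance = [0.61 + 0.90] + 0.26 = 1.51 + 0.26 = 1.77.
Reliability = 1.77 / 2.26 = 0.783.

0.783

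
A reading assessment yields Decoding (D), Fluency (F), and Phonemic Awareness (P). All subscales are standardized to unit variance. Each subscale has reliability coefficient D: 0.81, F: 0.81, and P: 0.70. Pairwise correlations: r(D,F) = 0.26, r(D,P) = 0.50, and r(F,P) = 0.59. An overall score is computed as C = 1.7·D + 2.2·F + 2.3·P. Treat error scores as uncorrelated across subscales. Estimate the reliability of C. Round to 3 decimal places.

0.877

Var(C) = 1.7² + 2.2² + 2.3² + 2·[3.74·0.26 + 3.91·0.50 + 5.06·0.59] = 13.02 + 11.8256 = 24.8456.
Under uncorrelated errors the observed covariances equal the true-score covariances, so only the own-variance terms attenuate.
True-score variance = [1.7²·0.81 + 2.2²·0.81 + 2.3²·0.70] + 11.8256 = 9.9643 + 11.8256 = 21.7899.
Reliability = 21.7899 / 24.8456 = 0.877.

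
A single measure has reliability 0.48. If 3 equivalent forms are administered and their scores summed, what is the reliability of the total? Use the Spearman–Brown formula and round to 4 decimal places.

0.7347

ρ_k = kρ / (1 + (k−1)ρ) = 3·0.48 / (1 + 2·0.48) = 1.440 / 1.960 = 0.7347.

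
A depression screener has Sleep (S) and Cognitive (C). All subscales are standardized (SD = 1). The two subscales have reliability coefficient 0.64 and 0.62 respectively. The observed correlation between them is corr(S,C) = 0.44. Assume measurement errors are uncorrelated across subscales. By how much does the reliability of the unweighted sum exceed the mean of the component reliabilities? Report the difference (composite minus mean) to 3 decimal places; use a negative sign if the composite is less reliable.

0.113

Var(sum) = 2 + 0.88 = 2.88; true-score variance = 1.26 + 0.88 = 2.14; composite reliability = 0.7431.
Mean component reliability = 0.6300.
Difference = 0.7431 − 0.6300 = 0.113.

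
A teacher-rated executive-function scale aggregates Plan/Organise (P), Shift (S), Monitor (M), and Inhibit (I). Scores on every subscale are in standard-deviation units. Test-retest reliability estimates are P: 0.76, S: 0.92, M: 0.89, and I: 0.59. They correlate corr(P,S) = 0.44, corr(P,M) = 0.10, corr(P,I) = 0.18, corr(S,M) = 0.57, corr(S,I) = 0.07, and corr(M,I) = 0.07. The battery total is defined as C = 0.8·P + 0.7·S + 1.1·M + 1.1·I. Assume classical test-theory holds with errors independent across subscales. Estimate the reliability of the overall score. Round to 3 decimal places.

0.856

Var(C) = 0.8² + 0.7² + 1.1² + 1.1² + 2·[0.56·0.44 + 0.88·0.10 + 0.88·0.18 + 0.77·0.57 + 0.77·0.07 + 1.21·0.07] = 3.55 + 2.1406 = 5.6906.
Under uncorrelated errors the observed covariances equal the true-score covariances, so only the own-variance terms attenuate.
True-score variance = [0.8²·0.76 + 0.7²·0.92 + 1.1²·0.89 + 1.1²·0.59] + 2.1406 = 2.728 + 2.1406 = 4.8686.
Reliability = 4.8686 / 5.6906 = 0.856.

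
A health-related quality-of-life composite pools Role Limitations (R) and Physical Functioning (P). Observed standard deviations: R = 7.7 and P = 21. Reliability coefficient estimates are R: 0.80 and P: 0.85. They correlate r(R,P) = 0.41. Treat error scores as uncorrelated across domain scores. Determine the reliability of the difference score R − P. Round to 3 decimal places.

0.788

Var(R−P) = 7.7² + 21² − 2·7.7·21·0.41 = 500.29 − 132.594 = 367.696.
With uncorrelated errors the cross-covariances are all true-score covariance, so they carry over unchanged; only the diagonal terms shrink to ρᵢσᵢ².
True-score variance = [7.7²·0.80 + 21²·0.85] − 132.594 = 422.282 − 132.594 = 289.688.
Reliability = 289.688 / 367.696 = 0.788.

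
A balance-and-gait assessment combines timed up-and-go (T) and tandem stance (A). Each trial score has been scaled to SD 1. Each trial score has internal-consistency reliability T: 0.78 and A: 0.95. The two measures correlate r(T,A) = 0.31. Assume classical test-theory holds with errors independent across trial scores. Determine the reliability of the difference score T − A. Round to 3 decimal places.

0.804

Var(T−A) = 1 + 1 − 2·0.31 = 2 − 0.62 = 1.38.
With uncorrelated errors the cross-covariances are all true-score covariance, so they carry over unchanged; only the diagonal terms shrink to ρᵢσᵢ².
True-score variance = [0.78 + 0.95] − 0.62 = 1.73 − 0.62 = 1.11.
Reliability = 1.11 / 1.38 = 0.804.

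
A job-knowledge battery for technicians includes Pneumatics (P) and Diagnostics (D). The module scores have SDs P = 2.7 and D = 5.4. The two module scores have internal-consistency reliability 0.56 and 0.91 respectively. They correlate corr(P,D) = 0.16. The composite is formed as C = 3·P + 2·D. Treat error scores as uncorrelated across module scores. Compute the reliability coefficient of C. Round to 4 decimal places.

Var(C) = 3²·2.7² + 2²·5.4² + 2·[6·2.7·5.4·0.16] = 182.25 + 27.9936 = 210.244.
Under uncorrelated errors the observed covariances equal the true-score covariances, so only the own-variance terms attenuate.
True-score variance = [3²·2.7²·0.56 + 2²·5.4²·0.91] + 27.9936 = 142.884 + 27.9936 = 170.878.
Reliability = 170.878 / 210.244 = 0.8128.

0.8128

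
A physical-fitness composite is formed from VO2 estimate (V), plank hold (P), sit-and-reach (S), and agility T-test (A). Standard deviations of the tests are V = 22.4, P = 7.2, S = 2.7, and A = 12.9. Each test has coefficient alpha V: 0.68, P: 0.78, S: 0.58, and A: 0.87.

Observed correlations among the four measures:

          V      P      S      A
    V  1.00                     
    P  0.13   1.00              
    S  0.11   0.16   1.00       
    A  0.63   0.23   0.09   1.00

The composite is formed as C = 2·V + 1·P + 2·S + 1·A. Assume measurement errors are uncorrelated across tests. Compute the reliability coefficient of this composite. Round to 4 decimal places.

Var(C) = 2²·22.4² + 7.2² + 2²·2.7² + 12.9² + 2·[2·22.4·7.2·0.13 + 4·22.4·2.7·0.11 + 2·22.4·12.9·0.63 + 2·7.2·2.7·0.16 + 7.2·12.9·0.23 + 2·2.7·12.9·0.09] = 2254.45 + 932.972 = 3187.42.
Under uncorrelated errors the observed covariances equal the true-score covariances, so only the own-variance terms attenuate.
True-score variance = [2²·22.4²·0.68 + 7.2²·0.78 + 2²·2.7²·0.58 + 12.9²·0.87] + 932.972 = 1566.91 + 932.972 = 2499.88.
Reliability = 2499.88 / 3187.42 = 0.7843.

0.7843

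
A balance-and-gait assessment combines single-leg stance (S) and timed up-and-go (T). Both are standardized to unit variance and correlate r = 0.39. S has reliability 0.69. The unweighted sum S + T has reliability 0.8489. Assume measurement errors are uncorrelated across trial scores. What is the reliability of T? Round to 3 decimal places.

Var(S+T) = 2 + 2·0.39 = 2.780.
True-score variance = ρ_S + ρ_T + 2·0.39, so 0.8489 = (0.69 + ρ_T + 0.78) / 2.780.
ρ_T = 0.8489·2.780 − 0.69 − 0.78 = 0.890.

0.890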